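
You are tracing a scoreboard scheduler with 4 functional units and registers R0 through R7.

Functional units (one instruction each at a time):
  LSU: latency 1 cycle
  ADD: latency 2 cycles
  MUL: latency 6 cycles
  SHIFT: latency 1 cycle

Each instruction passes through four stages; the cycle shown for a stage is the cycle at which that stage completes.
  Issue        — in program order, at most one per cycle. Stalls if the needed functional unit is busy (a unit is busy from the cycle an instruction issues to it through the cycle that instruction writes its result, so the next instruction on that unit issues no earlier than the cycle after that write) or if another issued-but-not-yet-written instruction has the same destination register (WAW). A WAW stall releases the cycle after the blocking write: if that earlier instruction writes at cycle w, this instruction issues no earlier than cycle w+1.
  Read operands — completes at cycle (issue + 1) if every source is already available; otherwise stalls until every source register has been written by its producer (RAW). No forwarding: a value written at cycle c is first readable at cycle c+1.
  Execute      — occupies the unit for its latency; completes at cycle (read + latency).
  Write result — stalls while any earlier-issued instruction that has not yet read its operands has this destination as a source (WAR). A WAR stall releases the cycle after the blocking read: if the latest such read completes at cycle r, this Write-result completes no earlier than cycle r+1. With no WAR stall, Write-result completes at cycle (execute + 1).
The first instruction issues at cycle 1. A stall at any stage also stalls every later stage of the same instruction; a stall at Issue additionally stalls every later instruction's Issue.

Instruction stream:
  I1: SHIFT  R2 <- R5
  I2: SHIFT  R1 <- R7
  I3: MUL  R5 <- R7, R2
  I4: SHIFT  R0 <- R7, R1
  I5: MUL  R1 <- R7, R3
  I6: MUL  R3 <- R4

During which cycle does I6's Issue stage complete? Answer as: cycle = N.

cycle = 24

1) issue 1, read 2, done 3, write 4
2) issue 5, read 6, done 7, write 8  <struct: SHIFT busy until I1 writes@4>
3) issue 6, read 7, done 13, write 14
4) issue 9, read 10, done 11, write 12  <struct: SHIFT busy until I2 writes@8>
5) issue 15, read 16, done 22, write 23  <struct: MUL busy until I3 writes@14>
6) issue 24, read 25, done 31, write 32  <struct: MUL busy until I5 writes@23>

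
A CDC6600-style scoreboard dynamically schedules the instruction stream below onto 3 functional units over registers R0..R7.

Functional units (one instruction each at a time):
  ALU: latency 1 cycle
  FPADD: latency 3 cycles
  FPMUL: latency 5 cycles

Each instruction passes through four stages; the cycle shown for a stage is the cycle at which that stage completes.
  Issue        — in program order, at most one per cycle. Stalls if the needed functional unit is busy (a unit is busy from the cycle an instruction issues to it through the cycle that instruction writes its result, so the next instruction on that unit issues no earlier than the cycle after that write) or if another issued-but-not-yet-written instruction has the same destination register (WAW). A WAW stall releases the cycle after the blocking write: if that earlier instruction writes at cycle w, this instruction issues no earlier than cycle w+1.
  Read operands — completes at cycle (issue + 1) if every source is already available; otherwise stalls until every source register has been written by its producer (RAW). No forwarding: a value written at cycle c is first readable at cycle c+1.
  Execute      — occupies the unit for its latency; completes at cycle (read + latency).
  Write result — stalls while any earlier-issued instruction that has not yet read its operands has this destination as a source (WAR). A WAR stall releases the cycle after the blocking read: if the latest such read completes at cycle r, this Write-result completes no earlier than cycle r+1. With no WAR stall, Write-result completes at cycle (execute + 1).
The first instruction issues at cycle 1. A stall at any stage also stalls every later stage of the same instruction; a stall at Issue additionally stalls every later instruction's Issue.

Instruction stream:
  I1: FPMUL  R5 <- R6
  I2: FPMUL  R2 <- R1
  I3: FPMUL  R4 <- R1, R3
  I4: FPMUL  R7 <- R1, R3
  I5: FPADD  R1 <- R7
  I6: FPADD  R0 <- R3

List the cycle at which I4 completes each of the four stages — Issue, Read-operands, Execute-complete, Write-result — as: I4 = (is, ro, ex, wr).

c1: I1→FPMUL
c2: I1 RO
c7: I1 EX
c8: I1 WR R5
c9: I2→FPMUL
c10: I2 RO
c15: I2 EX
c16: I2 WR R2
c17: I3→FPMUL
c18: I3 RO
c23: I3 EX
c24: I3 WR R4
c25: I4→FPMUL
c26: I4 RO | I5→FPADD
c31: I4 EX
c32: I4 WR R7
c33: I5 RO
c36: I5 EX
c37: I5 WR R1
c38: I6→FPADD
c39: I6 RO
c42: I6 EX
c43: I6 WR R0

I4 = (25, 26, 31, 32)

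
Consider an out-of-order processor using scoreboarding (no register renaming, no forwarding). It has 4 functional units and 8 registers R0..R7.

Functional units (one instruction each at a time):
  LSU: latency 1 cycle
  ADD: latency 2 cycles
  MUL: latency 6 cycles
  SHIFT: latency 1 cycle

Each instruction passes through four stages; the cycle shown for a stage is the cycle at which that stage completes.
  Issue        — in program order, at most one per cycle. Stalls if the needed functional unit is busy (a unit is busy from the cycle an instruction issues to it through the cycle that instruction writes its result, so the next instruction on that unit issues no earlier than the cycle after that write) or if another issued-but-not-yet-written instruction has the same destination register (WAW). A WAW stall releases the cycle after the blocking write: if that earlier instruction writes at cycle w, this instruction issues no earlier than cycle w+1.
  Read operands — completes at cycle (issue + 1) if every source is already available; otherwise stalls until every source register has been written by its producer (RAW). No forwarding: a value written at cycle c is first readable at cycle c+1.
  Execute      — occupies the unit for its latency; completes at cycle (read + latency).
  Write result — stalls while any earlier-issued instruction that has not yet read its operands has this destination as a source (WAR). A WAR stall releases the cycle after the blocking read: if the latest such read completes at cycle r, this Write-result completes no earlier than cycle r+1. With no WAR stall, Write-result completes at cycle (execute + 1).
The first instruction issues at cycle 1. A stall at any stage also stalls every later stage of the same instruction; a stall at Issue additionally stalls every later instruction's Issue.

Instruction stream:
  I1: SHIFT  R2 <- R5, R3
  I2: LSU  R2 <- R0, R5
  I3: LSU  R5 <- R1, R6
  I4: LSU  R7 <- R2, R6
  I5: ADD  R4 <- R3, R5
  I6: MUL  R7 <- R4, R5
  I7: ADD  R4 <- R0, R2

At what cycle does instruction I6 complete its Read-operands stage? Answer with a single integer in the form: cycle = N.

cycle = 19

I1: IS=1 RO=2 EX=3 WR=4
I2: IS=5 RO=6 EX=7 WR=8  [WAW R2: wait I1 write@4]
I3: IS=9 RO=10 EX=11 WR=12  [struct: LSU busy until I2 writes@8]
I4: IS=13 RO=14 EX=15 WR=16  [struct: LSU busy until I3 writes@12]
I5: IS=14 RO=15 EX=17 WR=18
I6: IS=17 RO=19 EX=25 WR=26  [WAW R7: wait I4 write@16; RAW R4: wait I5 write@18]
I7: IS=19 RO=20 EX=22 WR=23  [struct: ADD busy until I5 writes@18]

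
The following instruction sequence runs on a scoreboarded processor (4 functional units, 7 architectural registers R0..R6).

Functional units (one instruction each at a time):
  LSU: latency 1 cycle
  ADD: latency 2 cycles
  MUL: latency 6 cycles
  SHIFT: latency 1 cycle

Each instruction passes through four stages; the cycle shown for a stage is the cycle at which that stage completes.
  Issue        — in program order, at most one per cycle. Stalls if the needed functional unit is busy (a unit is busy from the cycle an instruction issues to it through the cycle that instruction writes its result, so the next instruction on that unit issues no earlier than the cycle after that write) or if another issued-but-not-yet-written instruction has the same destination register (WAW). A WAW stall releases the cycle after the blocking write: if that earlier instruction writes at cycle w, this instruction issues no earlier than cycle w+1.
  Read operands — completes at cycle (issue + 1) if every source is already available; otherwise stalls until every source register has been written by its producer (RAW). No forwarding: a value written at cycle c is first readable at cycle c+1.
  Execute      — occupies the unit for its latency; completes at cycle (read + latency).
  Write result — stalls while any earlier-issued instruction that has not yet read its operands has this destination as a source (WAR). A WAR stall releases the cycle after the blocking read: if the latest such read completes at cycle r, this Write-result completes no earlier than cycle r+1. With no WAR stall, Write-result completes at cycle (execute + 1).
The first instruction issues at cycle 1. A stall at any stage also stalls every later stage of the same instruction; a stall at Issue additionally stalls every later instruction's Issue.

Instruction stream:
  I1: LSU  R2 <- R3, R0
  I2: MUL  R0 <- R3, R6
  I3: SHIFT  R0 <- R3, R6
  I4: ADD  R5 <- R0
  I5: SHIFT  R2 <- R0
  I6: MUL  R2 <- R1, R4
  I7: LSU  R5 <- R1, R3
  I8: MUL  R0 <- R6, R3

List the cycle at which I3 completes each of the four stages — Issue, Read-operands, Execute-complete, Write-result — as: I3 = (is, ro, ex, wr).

I3 = (11, 12, 13, 14)

1) issue 1, read 2, done 3, write 4
2) issue 2, read 3, done 9, write 10
3) issue 11, read 12, done 13, write 14  <WAW R0: wait I2 write@10>
4) issue 12, read 15, done 17, write 18  <RAW R0: wait I3 write@14>
5) issue 15, read 16, done 17, write 18  <struct: SHIFT busy until I3 writes@14>
6) issue 19, read 20, done 26, write 27  <WAW R2: wait I5 write@18>
7) issue 20, read 21, done 22, write 23
8) issue 28, read 29, done 35, write 36  <struct: MUL busy until I6 writes@27>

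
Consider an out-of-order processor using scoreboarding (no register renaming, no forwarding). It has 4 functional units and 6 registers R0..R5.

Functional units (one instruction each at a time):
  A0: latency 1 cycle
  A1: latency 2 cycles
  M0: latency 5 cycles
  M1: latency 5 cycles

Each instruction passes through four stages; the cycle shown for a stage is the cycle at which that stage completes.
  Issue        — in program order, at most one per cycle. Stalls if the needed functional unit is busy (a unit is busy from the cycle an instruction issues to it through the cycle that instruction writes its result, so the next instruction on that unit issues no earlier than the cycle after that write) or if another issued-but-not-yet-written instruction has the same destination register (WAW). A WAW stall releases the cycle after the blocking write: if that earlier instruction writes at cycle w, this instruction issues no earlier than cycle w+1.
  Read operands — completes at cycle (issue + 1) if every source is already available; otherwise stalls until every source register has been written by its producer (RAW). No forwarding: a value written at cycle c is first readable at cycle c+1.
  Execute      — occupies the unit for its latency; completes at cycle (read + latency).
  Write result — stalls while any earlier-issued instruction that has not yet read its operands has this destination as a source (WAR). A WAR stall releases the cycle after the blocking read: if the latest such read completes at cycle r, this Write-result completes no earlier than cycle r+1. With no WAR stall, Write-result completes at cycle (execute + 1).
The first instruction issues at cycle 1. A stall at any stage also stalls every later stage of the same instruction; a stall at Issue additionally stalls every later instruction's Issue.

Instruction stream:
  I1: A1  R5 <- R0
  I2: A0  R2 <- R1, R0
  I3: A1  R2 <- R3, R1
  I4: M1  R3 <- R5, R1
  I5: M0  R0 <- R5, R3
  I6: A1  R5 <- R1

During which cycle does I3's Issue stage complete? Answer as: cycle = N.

I1: IS=1 RO=2 EX=4 WR=5
I2: IS=2 RO=3 EX=4 WR=5
I3: IS=6 RO=7 EX=9 WR=10  [WAW R2: wait I2 write@5]
I4: IS=7 RO=8 EX=13 WR=14
I5: IS=8 RO=15 EX=20 WR=21  [RAW R3: wait I4 write@14]
I6: IS=11 RO=12 EX=14 WR=16  [struct: A1 busy until I3 writes@10; WAR R5: wait I5 read@15]

cycle = 6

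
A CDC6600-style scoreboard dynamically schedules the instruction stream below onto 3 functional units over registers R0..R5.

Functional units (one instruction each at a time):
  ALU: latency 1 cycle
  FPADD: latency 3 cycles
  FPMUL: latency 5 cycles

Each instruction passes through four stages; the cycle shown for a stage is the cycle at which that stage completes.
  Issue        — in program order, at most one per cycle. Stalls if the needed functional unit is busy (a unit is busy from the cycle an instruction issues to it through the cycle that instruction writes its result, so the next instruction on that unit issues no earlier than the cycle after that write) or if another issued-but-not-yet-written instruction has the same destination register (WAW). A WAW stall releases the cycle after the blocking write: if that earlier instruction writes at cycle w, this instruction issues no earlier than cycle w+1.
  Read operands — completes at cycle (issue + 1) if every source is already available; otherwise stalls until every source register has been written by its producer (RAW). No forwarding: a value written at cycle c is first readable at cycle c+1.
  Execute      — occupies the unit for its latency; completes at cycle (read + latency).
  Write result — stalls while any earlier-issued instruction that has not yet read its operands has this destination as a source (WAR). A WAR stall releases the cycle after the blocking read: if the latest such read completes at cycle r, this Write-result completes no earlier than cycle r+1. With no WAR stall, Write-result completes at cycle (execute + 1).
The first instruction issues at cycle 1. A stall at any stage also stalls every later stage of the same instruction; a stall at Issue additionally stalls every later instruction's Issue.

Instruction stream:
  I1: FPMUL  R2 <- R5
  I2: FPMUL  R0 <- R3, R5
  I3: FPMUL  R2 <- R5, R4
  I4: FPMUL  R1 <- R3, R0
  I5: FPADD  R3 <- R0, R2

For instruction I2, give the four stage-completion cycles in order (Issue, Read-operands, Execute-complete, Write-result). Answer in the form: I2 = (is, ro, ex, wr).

[1] I1 dispatched to FPMUL
[2] I1 operands ready
[7] I1 complete
[8] R2←I1
[9] I2 dispatched to FPMUL
[10] I2 operands ready
[15] I2 complete
[16] R0←I2
[17] I3 dispatched to FPMUL
[18] I3 operands ready
[23] I3 complete
[24] R2←I3
[25] I4 dispatched to FPMUL
[26] I4 operands ready · I5 dispatched to FPADD
[27] I5 operands ready
[30] I5 complete
[31] I4 complete · R3←I5
[32] R1←I4

I2 = (9, 10, 15, 16)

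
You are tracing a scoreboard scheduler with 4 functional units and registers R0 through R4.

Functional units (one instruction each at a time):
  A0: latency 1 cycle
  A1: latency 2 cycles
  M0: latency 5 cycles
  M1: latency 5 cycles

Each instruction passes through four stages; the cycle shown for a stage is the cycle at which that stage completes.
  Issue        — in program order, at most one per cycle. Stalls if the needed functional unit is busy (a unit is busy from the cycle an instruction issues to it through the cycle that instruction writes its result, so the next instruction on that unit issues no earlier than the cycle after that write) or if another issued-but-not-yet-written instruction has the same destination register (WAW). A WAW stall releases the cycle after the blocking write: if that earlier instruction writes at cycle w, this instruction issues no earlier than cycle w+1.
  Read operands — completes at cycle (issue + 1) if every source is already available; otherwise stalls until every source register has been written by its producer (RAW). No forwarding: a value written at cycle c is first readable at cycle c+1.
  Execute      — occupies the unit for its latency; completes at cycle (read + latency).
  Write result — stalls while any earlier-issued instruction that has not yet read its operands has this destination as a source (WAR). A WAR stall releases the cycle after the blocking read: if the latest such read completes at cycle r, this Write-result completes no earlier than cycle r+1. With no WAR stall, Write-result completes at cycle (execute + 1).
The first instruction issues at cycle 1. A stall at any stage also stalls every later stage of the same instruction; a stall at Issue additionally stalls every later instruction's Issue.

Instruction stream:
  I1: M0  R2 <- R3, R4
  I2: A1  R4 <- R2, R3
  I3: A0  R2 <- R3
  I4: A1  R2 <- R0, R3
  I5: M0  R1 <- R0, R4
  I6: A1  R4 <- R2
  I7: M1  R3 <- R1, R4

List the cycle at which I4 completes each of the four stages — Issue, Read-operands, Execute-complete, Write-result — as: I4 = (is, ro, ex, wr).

[1] I1→M0
[2] I1 RO; I2→A1
[7] I1 EX
[8] I1 WR R2
[9] I2 RO; I3→A0
[10] I3 RO
[11] I2 EX; I3 EX
[12] I2 WR R4; I3 WR R2
[13] I4→A1
[14] I4 RO; I5→M0
[15] I5 RO
[16] I4 EX
[17] I4 WR R2
[18] I6→A1
[19] I6 RO; I7→M1
[20] I5 EX
[21] I5 WR R1; I6 EX
[22] I6 WR R4
[23] I7 RO
[28] I7 EX
[29] I7 WR R3

I4 = (13, 14, 16, 17)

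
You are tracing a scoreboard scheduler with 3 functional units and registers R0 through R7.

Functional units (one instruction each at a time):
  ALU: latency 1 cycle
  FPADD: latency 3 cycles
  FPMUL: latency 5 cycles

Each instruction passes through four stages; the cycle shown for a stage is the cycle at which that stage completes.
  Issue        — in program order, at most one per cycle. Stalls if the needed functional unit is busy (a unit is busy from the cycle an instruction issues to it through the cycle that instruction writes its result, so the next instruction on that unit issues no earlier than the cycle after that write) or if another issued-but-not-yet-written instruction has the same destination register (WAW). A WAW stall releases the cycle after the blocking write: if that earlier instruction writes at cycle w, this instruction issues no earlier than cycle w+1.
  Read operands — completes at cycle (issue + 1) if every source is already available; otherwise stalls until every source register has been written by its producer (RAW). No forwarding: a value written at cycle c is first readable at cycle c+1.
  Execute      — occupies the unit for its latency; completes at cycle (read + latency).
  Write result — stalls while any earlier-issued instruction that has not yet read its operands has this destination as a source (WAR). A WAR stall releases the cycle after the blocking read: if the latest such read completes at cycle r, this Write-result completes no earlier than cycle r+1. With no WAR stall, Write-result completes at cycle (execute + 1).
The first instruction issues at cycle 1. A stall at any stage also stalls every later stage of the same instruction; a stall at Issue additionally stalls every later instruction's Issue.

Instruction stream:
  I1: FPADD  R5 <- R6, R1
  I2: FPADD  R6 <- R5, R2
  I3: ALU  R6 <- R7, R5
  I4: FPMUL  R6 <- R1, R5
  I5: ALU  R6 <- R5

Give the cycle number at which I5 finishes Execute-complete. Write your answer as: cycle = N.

c1: issue I1 (FPADD)
c2: I1 read-ops
c5: I1 finished on FPADD
c6: I1→R5
c7: issue I2 (FPADD)
c8: I2 read-ops
c11: I2 finished on FPADD
c12: I2→R6
c13: issue I3 (ALU)
c14: I3 read-ops
c15: I3 finished on ALU
c16: I3→R6
c17: issue I4 (FPMUL)
c18: I4 read-ops
c23: I4 finished on FPMUL
c24: I4→R6
c25: issue I5 (ALU)
c26: I5 read-ops
c27: I5 finished on ALU
c28: I5→R6

cycle = 27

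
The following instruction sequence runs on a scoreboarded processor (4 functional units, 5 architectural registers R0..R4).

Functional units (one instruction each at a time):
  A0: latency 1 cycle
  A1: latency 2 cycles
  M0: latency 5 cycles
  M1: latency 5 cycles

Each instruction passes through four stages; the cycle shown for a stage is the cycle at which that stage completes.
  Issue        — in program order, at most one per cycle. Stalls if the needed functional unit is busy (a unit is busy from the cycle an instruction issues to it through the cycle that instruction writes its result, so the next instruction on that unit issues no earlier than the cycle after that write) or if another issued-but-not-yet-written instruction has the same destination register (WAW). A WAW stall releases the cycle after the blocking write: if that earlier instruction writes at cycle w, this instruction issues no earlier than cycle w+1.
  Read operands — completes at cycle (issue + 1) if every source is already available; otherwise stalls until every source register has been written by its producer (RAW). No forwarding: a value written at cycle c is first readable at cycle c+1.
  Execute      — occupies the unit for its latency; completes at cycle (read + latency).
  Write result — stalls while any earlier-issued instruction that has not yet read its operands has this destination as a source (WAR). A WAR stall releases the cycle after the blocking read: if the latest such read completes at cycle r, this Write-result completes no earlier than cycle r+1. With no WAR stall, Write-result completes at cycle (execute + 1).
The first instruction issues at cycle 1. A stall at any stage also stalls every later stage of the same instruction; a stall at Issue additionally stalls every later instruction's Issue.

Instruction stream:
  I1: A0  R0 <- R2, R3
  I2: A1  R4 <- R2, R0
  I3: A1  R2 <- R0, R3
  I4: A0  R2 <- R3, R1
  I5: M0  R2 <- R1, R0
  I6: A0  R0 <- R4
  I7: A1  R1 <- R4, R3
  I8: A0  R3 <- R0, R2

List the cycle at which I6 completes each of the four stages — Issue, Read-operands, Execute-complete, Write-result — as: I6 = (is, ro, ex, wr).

[I1] 1/2/3/4
[I2] 2/5/7/8  (RAW R0: wait I1 write@4)
[I3] 9/10/12/13  (struct: A1 busy until I2 writes@8)
[I4] 14/15/16/17  (WAW R2: wait I3 write@13)
[I5] 18/19/24/25  (WAW R2: wait I4 write@17)
[I6] 19/20/21/22
[I7] 20/21/23/24
[I8] 23/26/27/28  (struct: A0 busy until I6 writes@22; RAW R2: wait I5 write@25)

I6 = (19, 20, 21, 22)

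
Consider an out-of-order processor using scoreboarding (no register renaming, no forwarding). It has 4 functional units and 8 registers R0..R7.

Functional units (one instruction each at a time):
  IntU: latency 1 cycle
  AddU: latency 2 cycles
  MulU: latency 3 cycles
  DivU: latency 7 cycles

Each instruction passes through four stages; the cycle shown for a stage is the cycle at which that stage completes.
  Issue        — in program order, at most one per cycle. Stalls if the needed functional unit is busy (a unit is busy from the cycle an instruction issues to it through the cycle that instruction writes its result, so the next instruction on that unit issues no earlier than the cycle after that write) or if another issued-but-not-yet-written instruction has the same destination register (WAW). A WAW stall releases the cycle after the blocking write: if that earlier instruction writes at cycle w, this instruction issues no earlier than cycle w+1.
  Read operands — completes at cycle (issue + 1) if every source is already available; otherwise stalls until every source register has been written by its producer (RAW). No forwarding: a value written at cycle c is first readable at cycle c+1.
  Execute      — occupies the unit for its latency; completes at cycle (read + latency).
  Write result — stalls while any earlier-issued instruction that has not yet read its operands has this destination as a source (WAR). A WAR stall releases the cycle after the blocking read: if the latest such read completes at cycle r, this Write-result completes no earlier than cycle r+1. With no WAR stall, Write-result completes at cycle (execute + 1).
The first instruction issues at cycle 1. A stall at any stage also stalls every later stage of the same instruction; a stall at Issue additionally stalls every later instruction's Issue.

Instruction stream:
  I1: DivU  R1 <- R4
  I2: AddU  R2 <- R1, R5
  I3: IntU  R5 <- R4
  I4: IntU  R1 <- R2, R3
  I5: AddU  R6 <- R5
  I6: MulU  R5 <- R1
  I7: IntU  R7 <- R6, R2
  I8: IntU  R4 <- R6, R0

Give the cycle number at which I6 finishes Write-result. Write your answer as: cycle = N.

cycle = 22

1) issue 1, read 2, done 9, write 10
2) issue 2, read 11, done 13, write 14  <RAW R1: wait I1 write@10>
3) issue 3, read 4, done 5, write 12  <WAR R5: wait I2 read@11>
4) issue 13, read 15, done 16, write 17  <struct: IntU busy until I3 writes@12 / RAW R2: wait I2 write@14>
5) issue 15, read 16, done 18, write 19  <struct: AddU busy until I2 writes@14>
6) issue 16, read 18, done 21, write 22  <RAW R1: wait I4 write@17>
7) issue 18, read 20, done 21, write 22  <struct: IntU busy until I4 writes@17 / RAW R6: wait I5 write@19>
8) issue 23, read 24, done 25, write 26  <struct: IntU busy until I7 writes@22>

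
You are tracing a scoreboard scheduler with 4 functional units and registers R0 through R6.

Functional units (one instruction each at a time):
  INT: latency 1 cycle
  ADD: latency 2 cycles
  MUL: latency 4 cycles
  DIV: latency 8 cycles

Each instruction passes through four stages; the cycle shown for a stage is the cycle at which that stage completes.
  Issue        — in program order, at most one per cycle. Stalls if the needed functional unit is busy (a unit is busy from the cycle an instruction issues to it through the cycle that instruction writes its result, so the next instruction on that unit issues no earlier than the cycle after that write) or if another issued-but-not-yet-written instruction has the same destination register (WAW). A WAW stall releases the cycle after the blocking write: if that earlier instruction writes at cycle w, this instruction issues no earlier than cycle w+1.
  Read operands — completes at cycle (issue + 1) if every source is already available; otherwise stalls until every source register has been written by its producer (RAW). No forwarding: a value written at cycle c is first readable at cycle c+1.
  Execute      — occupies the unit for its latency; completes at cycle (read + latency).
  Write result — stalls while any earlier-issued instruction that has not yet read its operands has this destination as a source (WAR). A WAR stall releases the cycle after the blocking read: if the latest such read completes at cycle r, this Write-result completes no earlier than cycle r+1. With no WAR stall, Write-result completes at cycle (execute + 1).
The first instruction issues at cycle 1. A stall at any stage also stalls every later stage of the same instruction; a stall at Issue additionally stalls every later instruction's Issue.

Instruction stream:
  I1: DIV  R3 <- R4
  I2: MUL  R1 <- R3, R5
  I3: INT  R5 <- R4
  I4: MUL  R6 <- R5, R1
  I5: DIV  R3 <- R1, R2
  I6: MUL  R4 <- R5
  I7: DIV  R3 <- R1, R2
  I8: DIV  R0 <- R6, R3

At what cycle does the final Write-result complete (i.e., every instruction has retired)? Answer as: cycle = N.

cycle = 51

t=1  I1→DIV
t=2  I1 RO; I2→MUL
t=3  I3→INT
t=4  I3 RO
t=5  I3 EX
t=10  I1 EX
t=11  I1 WR R3
t=12  I2 RO
t=13  I3 WR R5
t=16  I2 EX
t=17  I2 WR R1
t=18  I4→MUL
t=19  I4 RO; I5→DIV
t=20  I5 RO
t=23  I4 EX
t=24  I4 WR R6
t=25  I6→MUL
t=26  I6 RO
t=28  I5 EX
t=29  I5 WR R3
t=30  I6 EX; I7→DIV
t=31  I6 WR R4; I7 RO
t=39  I7 EX
t=40  I7 WR R3
t=41  I8→DIV
t=42  I8 RO
t=50  I8 EX
t=51  I8 WR R0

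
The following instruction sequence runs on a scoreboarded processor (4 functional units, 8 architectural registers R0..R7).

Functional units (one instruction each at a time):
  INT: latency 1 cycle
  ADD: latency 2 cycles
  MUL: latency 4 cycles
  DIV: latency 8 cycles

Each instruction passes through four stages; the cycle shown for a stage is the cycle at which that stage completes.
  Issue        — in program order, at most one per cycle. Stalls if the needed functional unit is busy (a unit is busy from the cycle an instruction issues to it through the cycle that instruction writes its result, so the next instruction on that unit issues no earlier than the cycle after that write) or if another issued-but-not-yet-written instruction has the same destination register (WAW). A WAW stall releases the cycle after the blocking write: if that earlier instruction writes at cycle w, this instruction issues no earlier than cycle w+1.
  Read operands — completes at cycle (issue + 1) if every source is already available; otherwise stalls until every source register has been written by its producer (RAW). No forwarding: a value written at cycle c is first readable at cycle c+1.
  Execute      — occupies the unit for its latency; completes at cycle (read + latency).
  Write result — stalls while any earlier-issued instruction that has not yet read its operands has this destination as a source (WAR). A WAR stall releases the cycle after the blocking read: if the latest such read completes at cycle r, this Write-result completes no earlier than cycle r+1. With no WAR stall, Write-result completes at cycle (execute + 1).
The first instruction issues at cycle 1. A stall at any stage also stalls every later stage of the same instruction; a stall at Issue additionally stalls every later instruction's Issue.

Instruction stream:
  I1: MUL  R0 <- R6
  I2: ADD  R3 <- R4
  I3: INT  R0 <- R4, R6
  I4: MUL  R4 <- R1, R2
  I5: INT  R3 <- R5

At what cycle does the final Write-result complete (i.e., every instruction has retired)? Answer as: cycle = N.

1) issue 1, read 2, done 6, write 7
2) issue 2, read 3, done 5, write 6
3) issue 8, read 9, done 10, write 11  <WAW R0: wait I1 write@7>
4) issue 9, read 10, done 14, write 15
5) issue 12, read 13, done 14, write 15  <struct: INT busy until I3 writes@11>

cycle = 15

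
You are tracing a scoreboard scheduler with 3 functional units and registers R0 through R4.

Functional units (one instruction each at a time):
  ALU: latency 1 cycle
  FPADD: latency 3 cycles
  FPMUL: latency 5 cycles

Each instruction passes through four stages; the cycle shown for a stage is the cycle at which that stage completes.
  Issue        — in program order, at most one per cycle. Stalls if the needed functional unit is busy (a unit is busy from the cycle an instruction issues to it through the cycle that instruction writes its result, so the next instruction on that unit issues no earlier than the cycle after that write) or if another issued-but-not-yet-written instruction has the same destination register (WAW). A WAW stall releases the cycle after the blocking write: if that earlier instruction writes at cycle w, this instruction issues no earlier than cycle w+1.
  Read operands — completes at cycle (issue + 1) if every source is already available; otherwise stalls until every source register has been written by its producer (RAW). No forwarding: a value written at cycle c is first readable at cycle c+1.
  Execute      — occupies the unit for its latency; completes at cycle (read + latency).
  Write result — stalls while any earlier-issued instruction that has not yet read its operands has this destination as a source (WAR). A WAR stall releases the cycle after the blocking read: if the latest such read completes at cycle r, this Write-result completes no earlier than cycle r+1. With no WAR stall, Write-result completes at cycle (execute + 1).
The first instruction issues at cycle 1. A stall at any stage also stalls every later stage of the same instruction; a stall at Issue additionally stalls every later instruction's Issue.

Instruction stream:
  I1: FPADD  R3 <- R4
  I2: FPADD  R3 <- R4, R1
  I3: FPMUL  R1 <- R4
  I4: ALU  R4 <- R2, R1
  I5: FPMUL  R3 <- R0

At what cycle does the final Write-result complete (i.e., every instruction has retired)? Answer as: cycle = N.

1) issue 1, read 2, done 5, write 6
2) issue 7, read 8, done 11, write 12  <struct: FPADD busy until I1 writes@6>
3) issue 8, read 9, done 14, write 15
4) issue 9, read 16, done 17, write 18  <RAW R1: wait I3 write@15>
5) issue 16, read 17, done 22, write 23  <struct: FPMUL busy until I3 writes@15>

cycle = 23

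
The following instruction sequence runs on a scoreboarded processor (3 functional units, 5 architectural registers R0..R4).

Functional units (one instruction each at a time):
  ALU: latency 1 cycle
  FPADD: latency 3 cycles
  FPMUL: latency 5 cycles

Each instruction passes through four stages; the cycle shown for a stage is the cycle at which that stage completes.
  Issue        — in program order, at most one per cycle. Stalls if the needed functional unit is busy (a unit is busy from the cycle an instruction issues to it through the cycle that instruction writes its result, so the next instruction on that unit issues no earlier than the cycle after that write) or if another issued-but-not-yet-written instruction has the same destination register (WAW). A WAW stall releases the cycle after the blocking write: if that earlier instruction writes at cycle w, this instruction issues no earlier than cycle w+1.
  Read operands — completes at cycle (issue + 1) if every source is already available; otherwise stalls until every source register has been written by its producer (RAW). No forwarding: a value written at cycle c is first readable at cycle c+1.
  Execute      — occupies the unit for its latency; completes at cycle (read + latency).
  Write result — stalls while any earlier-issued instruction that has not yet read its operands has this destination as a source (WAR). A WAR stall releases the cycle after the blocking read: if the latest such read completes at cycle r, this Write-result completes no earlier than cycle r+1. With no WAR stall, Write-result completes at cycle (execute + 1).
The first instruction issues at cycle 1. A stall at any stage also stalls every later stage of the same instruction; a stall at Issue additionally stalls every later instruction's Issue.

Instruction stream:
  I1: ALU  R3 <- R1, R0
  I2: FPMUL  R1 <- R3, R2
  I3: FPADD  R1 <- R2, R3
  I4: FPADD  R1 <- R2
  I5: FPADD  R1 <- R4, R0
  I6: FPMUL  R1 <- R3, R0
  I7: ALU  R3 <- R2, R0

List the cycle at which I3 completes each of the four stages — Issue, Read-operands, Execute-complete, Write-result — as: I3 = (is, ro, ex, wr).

I3 = (12, 13, 16, 17)

t=1  issue I1 (ALU)
t=2  I1 read-ops, issue I2 (FPMUL)
t=3  I1 finished on ALU
t=4  I1→R3
t=5  I2 read-ops
t=10  I2 finished on FPMUL
t=11  I2→R1
t=12  issue I3 (FPADD)
t=13  I3 read-ops
t=16  I3 finished on FPADD
t=17  I3→R1
t=18  issue I4 (FPADD)
t=19  I4 read-ops
t=22  I4 finished on FPADD
t=23  I4→R1
t=24  issue I5 (FPADD)
t=25  I5 read-ops
t=28  I5 finished on FPADD
t=29  I5→R1
t=30  issue I6 (FPMUL)
t=31  I6 read-ops, issue I7 (ALU)
t=32  I7 read-ops
t=33  I7 finished on ALU
t=34  I7→R3
t=36  I6 finished on FPMUL
t=37  I6→R1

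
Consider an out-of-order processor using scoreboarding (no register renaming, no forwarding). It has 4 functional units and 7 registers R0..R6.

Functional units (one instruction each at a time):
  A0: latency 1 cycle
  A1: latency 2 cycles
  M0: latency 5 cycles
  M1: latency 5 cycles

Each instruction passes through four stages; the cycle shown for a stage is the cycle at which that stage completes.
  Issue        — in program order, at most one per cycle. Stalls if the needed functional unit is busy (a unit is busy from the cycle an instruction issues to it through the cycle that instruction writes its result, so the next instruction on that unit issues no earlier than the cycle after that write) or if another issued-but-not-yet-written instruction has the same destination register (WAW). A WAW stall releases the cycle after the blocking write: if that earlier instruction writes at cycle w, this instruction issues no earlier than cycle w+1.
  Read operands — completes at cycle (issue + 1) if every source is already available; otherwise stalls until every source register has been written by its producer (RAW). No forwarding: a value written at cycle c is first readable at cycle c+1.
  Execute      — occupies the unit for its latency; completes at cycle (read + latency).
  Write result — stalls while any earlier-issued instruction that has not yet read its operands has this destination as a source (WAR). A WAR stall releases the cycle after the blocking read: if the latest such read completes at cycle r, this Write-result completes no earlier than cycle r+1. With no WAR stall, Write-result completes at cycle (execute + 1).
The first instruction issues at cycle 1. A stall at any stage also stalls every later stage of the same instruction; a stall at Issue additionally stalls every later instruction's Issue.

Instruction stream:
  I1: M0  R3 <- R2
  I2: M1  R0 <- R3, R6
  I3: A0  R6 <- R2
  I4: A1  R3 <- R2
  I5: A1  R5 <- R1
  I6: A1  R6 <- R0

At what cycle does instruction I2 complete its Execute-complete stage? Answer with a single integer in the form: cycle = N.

cycle = 14

[1] I1 dispatched to M0
[2] I1 operands ready · I2 dispatched to M1
[3] I3 dispatched to A0
[4] I3 operands ready
[5] I3 complete
[7] I1 complete
[8] R3←I1
[9] I2 operands ready · I4 dispatched to A1
[10] R6←I3 · I4 operands ready
[12] I4 complete
[13] R3←I4
[14] I2 complete · I5 dispatched to A1
[15] R0←I2 · I5 operands ready
[17] I5 complete
[18] R5←I5
[19] I6 dispatched to A1
[20] I6 operands ready
[22] I6 complete
[23] R6←I6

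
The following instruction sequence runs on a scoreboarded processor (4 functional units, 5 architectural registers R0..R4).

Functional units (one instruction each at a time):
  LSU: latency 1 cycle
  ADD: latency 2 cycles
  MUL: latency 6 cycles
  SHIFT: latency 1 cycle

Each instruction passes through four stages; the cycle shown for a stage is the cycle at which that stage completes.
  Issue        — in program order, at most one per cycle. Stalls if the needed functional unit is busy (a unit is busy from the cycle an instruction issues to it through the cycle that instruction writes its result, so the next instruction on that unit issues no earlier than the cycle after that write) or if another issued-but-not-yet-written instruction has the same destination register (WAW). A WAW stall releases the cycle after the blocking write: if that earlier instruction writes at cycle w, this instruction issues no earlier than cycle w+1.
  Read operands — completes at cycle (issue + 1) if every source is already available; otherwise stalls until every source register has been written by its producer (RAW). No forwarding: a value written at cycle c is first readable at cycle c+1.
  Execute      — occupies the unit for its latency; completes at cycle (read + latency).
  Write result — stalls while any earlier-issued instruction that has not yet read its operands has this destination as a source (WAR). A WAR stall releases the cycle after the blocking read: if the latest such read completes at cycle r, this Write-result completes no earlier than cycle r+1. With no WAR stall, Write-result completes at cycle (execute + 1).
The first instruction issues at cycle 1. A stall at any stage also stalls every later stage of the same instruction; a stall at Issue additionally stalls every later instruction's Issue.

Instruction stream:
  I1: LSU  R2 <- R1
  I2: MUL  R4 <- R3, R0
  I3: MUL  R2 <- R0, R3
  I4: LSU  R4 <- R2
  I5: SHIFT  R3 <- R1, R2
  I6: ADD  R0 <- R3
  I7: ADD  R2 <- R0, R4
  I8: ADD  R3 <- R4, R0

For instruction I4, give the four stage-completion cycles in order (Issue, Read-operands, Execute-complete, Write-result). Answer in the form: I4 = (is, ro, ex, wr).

[1] I1 dispatched to LSU
[2] I1 operands ready, I2 dispatched to MUL
[3] I1 complete, I2 operands ready
[4] R2←I1
[9] I2 complete
[10] R4←I2
[11] I3 dispatched to MUL
[12] I3 operands ready, I4 dispatched to LSU
[13] I5 dispatched to SHIFT
[14] I6 dispatched to ADD
[18] I3 complete
[19] R2←I3
[20] I4 operands ready, I5 operands ready
[21] I4 complete, I5 complete
[22] R4←I4, R3←I5
[23] I6 operands ready
[25] I6 complete
[26] R0←I6
[27] I7 dispatched to ADD
[28] I7 operands ready
[30] I7 complete
[31] R2←I7
[32] I8 dispatched to ADD
[33] I8 operands ready
[35] I8 complete
[36] R3←I8

I4 = (12, 20, 21, 22)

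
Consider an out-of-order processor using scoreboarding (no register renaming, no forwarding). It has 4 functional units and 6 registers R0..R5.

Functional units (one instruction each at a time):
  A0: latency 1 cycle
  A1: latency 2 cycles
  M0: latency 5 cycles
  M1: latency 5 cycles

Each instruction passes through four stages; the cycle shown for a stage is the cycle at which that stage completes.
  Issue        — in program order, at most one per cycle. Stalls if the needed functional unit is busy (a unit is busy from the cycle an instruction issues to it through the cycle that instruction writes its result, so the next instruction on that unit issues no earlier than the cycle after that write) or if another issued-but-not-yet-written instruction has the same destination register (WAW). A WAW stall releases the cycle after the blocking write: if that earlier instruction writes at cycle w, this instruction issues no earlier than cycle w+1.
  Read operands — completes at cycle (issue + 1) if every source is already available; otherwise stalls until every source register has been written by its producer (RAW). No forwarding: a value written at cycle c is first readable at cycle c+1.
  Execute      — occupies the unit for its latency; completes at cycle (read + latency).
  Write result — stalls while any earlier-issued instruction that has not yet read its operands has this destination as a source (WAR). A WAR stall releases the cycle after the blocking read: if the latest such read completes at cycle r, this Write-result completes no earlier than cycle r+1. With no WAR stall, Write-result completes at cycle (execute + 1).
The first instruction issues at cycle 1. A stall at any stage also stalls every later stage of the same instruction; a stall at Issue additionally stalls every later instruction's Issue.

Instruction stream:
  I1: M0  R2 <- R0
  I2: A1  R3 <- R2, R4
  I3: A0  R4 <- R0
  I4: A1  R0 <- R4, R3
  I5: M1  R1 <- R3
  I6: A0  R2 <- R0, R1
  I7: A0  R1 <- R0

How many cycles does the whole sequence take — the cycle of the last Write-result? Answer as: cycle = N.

cycle = 28

c1: I1 issues→M0
c2: I1 reads, I2 issues→A1
c3: I3 issues→A0
c4: I3 reads
c5: I3 exec-done
c7: I1 exec-done
c8: I1 writes R2
c9: I2 reads
c10: I3 writes R4
c11: I2 exec-done
c12: I2 writes R3
c13: I4 issues→A1
c14: I4 reads, I5 issues→M1
c15: I5 reads, I6 issues→A0
c16: I4 exec-done
c17: I4 writes R0
c20: I5 exec-done
c21: I5 writes R1
c22: I6 reads
c23: I6 exec-done
c24: I6 writes R2
c25: I7 issues→A0
c26: I7 reads
c27: I7 exec-done
c28: I7 writes R1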